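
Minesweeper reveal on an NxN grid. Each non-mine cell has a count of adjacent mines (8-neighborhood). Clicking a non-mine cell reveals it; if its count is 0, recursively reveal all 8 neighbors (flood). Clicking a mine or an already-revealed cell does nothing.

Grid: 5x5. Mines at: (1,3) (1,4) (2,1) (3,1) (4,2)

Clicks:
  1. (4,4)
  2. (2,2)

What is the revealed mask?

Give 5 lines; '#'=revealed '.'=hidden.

Answer: .....
.....
..###
...##
...##

Derivation:
Click 1 (4,4) count=0: revealed 6 new [(2,3) (2,4) (3,3) (3,4) (4,3) (4,4)] -> total=6
Click 2 (2,2) count=3: revealed 1 new [(2,2)] -> total=7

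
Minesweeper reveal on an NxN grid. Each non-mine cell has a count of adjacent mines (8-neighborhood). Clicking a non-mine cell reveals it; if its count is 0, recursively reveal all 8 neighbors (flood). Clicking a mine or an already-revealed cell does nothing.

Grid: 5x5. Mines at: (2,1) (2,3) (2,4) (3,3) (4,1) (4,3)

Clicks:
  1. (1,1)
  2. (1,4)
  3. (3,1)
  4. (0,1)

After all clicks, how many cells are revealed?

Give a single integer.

Click 1 (1,1) count=1: revealed 1 new [(1,1)] -> total=1
Click 2 (1,4) count=2: revealed 1 new [(1,4)] -> total=2
Click 3 (3,1) count=2: revealed 1 new [(3,1)] -> total=3
Click 4 (0,1) count=0: revealed 8 new [(0,0) (0,1) (0,2) (0,3) (0,4) (1,0) (1,2) (1,3)] -> total=11

Answer: 11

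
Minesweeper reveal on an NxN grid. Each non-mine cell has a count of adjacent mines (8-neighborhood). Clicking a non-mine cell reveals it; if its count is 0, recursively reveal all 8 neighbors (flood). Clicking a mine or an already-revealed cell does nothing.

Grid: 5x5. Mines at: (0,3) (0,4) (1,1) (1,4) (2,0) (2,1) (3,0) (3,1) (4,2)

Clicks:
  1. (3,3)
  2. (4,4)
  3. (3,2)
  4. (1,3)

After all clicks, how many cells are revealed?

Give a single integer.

Click 1 (3,3) count=1: revealed 1 new [(3,3)] -> total=1
Click 2 (4,4) count=0: revealed 5 new [(2,3) (2,4) (3,4) (4,3) (4,4)] -> total=6
Click 3 (3,2) count=3: revealed 1 new [(3,2)] -> total=7
Click 4 (1,3) count=3: revealed 1 new [(1,3)] -> total=8

Answer: 8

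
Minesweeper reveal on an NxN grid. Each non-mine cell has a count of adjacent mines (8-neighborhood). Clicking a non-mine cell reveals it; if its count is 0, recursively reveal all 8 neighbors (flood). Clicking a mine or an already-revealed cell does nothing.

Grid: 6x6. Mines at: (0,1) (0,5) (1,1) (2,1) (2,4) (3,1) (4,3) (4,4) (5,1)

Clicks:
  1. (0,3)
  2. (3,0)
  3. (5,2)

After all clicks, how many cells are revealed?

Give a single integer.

Answer: 8

Derivation:
Click 1 (0,3) count=0: revealed 6 new [(0,2) (0,3) (0,4) (1,2) (1,3) (1,4)] -> total=6
Click 2 (3,0) count=2: revealed 1 new [(3,0)] -> total=7
Click 3 (5,2) count=2: revealed 1 new [(5,2)] -> total=8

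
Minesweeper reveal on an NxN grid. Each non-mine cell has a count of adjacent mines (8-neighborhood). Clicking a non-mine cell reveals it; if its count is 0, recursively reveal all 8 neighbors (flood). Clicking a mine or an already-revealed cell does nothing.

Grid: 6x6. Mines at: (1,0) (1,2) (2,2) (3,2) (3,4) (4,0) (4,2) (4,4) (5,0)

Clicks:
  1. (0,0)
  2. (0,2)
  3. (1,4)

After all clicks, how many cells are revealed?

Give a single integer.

Click 1 (0,0) count=1: revealed 1 new [(0,0)] -> total=1
Click 2 (0,2) count=1: revealed 1 new [(0,2)] -> total=2
Click 3 (1,4) count=0: revealed 9 new [(0,3) (0,4) (0,5) (1,3) (1,4) (1,5) (2,3) (2,4) (2,5)] -> total=11

Answer: 11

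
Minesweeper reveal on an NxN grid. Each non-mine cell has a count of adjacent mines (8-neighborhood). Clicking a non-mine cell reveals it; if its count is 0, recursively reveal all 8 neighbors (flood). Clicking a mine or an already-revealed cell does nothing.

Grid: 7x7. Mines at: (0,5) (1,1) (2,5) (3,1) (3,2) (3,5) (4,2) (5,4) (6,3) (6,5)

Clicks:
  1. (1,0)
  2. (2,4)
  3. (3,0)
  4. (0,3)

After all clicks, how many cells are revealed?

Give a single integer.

Click 1 (1,0) count=1: revealed 1 new [(1,0)] -> total=1
Click 2 (2,4) count=2: revealed 1 new [(2,4)] -> total=2
Click 3 (3,0) count=1: revealed 1 new [(3,0)] -> total=3
Click 4 (0,3) count=0: revealed 8 new [(0,2) (0,3) (0,4) (1,2) (1,3) (1,4) (2,2) (2,3)] -> total=11

Answer: 11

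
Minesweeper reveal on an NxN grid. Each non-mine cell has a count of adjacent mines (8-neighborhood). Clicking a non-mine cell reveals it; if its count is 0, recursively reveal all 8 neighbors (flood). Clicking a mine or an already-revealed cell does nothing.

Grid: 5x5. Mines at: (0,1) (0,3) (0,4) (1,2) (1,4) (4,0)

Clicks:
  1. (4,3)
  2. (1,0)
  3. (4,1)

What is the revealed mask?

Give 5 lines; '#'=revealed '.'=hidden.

Click 1 (4,3) count=0: revealed 12 new [(2,1) (2,2) (2,3) (2,4) (3,1) (3,2) (3,3) (3,4) (4,1) (4,2) (4,3) (4,4)] -> total=12
Click 2 (1,0) count=1: revealed 1 new [(1,0)] -> total=13
Click 3 (4,1) count=1: revealed 0 new [(none)] -> total=13

Answer: .....
#....
.####
.####
.####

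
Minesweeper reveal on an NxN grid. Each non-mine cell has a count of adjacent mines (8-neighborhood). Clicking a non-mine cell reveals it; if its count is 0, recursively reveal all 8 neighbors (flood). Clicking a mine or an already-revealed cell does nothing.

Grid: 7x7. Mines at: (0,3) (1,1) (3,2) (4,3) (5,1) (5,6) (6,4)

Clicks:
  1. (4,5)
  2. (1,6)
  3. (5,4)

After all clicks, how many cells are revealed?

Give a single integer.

Answer: 19

Derivation:
Click 1 (4,5) count=1: revealed 1 new [(4,5)] -> total=1
Click 2 (1,6) count=0: revealed 17 new [(0,4) (0,5) (0,6) (1,3) (1,4) (1,5) (1,6) (2,3) (2,4) (2,5) (2,6) (3,3) (3,4) (3,5) (3,6) (4,4) (4,6)] -> total=18
Click 3 (5,4) count=2: revealed 1 new [(5,4)] -> total=19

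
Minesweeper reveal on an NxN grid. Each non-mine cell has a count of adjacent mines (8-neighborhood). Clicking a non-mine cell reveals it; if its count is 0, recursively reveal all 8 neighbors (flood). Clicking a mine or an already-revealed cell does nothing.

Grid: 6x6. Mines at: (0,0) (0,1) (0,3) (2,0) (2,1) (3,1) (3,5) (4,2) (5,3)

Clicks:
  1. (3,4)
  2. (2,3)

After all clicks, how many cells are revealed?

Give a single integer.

Answer: 9

Derivation:
Click 1 (3,4) count=1: revealed 1 new [(3,4)] -> total=1
Click 2 (2,3) count=0: revealed 8 new [(1,2) (1,3) (1,4) (2,2) (2,3) (2,4) (3,2) (3,3)] -> total=9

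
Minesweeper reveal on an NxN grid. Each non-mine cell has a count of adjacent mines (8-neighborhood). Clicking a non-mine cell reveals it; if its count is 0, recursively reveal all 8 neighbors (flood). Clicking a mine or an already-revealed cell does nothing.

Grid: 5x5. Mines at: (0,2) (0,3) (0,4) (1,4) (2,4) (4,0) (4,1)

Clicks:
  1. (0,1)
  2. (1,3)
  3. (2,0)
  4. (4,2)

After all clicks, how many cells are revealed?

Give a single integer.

Answer: 15

Derivation:
Click 1 (0,1) count=1: revealed 1 new [(0,1)] -> total=1
Click 2 (1,3) count=5: revealed 1 new [(1,3)] -> total=2
Click 3 (2,0) count=0: revealed 12 new [(0,0) (1,0) (1,1) (1,2) (2,0) (2,1) (2,2) (2,3) (3,0) (3,1) (3,2) (3,3)] -> total=14
Click 4 (4,2) count=1: revealed 1 new [(4,2)] -> total=15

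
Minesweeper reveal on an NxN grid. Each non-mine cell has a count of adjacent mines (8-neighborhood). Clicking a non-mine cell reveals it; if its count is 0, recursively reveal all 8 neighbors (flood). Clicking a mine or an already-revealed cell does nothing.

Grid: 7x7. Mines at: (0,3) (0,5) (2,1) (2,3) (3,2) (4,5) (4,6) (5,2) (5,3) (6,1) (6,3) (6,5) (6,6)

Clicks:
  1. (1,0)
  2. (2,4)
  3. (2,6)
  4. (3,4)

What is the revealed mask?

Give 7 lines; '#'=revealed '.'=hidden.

Answer: .......
#...###
....###
....###
.......
.......
.......

Derivation:
Click 1 (1,0) count=1: revealed 1 new [(1,0)] -> total=1
Click 2 (2,4) count=1: revealed 1 new [(2,4)] -> total=2
Click 3 (2,6) count=0: revealed 8 new [(1,4) (1,5) (1,6) (2,5) (2,6) (3,4) (3,5) (3,6)] -> total=10
Click 4 (3,4) count=2: revealed 0 new [(none)] -> total=10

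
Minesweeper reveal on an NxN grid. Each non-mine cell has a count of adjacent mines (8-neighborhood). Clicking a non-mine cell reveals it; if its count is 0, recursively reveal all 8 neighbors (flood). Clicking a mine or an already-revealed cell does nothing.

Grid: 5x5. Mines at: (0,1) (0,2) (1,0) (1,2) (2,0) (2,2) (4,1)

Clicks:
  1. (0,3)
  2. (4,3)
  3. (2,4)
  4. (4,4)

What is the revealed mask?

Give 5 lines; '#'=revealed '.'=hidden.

Click 1 (0,3) count=2: revealed 1 new [(0,3)] -> total=1
Click 2 (4,3) count=0: revealed 11 new [(0,4) (1,3) (1,4) (2,3) (2,4) (3,2) (3,3) (3,4) (4,2) (4,3) (4,4)] -> total=12
Click 3 (2,4) count=0: revealed 0 new [(none)] -> total=12
Click 4 (4,4) count=0: revealed 0 new [(none)] -> total=12

Answer: ...##
...##
...##
..###
..###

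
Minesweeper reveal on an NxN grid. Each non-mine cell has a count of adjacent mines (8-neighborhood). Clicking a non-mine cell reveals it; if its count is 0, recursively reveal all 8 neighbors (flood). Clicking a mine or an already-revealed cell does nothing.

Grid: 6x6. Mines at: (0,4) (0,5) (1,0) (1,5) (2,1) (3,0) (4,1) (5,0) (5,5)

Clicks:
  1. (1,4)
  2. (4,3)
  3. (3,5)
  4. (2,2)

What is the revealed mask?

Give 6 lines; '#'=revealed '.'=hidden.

Click 1 (1,4) count=3: revealed 1 new [(1,4)] -> total=1
Click 2 (4,3) count=0: revealed 17 new [(1,2) (1,3) (2,2) (2,3) (2,4) (2,5) (3,2) (3,3) (3,4) (3,5) (4,2) (4,3) (4,4) (4,5) (5,2) (5,3) (5,4)] -> total=18
Click 3 (3,5) count=0: revealed 0 new [(none)] -> total=18
Click 4 (2,2) count=1: revealed 0 new [(none)] -> total=18

Answer: ......
..###.
..####
..####
..####
..###.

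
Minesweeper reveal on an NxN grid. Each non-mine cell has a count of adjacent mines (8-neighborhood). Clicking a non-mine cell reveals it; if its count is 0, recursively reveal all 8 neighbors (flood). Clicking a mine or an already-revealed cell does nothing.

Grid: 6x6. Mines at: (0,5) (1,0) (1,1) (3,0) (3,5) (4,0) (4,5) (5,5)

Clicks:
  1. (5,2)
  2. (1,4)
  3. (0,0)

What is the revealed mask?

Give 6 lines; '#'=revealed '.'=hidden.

Click 1 (5,2) count=0: revealed 22 new [(0,2) (0,3) (0,4) (1,2) (1,3) (1,4) (2,1) (2,2) (2,3) (2,4) (3,1) (3,2) (3,3) (3,4) (4,1) (4,2) (4,3) (4,4) (5,1) (5,2) (5,3) (5,4)] -> total=22
Click 2 (1,4) count=1: revealed 0 new [(none)] -> total=22
Click 3 (0,0) count=2: revealed 1 new [(0,0)] -> total=23

Answer: #.###.
..###.
.####.
.####.
.####.
.####.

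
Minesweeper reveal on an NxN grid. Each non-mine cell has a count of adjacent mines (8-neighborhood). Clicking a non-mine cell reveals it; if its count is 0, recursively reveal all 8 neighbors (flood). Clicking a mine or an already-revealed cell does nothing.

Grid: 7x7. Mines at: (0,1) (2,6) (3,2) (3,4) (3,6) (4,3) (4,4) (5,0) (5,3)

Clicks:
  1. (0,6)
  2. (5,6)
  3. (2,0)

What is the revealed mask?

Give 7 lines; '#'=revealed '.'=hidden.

Answer: ..#####
#######
######.
##.....
##...##
....###
....###

Derivation:
Click 1 (0,6) count=0: revealed 14 new [(0,2) (0,3) (0,4) (0,5) (0,6) (1,2) (1,3) (1,4) (1,5) (1,6) (2,2) (2,3) (2,4) (2,5)] -> total=14
Click 2 (5,6) count=0: revealed 8 new [(4,5) (4,6) (5,4) (5,5) (5,6) (6,4) (6,5) (6,6)] -> total=22
Click 3 (2,0) count=0: revealed 8 new [(1,0) (1,1) (2,0) (2,1) (3,0) (3,1) (4,0) (4,1)] -> total=30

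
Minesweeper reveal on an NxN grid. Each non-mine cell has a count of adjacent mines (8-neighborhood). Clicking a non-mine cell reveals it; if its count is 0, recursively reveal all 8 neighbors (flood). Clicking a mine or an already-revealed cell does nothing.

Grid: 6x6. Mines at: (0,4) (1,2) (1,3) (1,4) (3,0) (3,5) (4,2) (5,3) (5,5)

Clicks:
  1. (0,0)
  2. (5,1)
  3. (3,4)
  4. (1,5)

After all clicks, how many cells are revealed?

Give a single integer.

Answer: 9

Derivation:
Click 1 (0,0) count=0: revealed 6 new [(0,0) (0,1) (1,0) (1,1) (2,0) (2,1)] -> total=6
Click 2 (5,1) count=1: revealed 1 new [(5,1)] -> total=7
Click 3 (3,4) count=1: revealed 1 new [(3,4)] -> total=8
Click 4 (1,5) count=2: revealed 1 new [(1,5)] -> total=9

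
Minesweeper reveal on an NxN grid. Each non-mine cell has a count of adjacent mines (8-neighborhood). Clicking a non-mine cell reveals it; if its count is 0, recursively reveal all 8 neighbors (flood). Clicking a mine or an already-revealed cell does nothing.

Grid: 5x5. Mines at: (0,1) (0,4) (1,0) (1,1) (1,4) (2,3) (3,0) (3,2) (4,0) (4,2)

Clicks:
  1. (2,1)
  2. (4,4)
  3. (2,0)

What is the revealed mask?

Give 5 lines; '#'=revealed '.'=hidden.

Answer: .....
.....
##...
...##
...##

Derivation:
Click 1 (2,1) count=4: revealed 1 new [(2,1)] -> total=1
Click 2 (4,4) count=0: revealed 4 new [(3,3) (3,4) (4,3) (4,4)] -> total=5
Click 3 (2,0) count=3: revealed 1 new [(2,0)] -> total=6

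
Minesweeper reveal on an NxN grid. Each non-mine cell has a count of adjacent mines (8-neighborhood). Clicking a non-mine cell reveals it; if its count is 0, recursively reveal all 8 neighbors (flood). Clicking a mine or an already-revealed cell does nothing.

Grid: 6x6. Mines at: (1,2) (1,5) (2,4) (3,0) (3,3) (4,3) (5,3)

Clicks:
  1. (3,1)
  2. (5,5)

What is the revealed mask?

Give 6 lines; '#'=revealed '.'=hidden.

Click 1 (3,1) count=1: revealed 1 new [(3,1)] -> total=1
Click 2 (5,5) count=0: revealed 6 new [(3,4) (3,5) (4,4) (4,5) (5,4) (5,5)] -> total=7

Answer: ......
......
......
.#..##
....##
....##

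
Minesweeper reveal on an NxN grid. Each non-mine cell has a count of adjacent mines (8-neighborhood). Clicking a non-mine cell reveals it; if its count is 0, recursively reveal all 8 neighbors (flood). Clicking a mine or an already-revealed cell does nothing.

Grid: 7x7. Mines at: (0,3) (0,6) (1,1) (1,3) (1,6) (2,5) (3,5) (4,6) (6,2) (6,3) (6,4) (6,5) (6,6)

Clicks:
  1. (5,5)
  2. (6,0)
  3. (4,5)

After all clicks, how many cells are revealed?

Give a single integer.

Answer: 24

Derivation:
Click 1 (5,5) count=4: revealed 1 new [(5,5)] -> total=1
Click 2 (6,0) count=0: revealed 22 new [(2,0) (2,1) (2,2) (2,3) (2,4) (3,0) (3,1) (3,2) (3,3) (3,4) (4,0) (4,1) (4,2) (4,3) (4,4) (5,0) (5,1) (5,2) (5,3) (5,4) (6,0) (6,1)] -> total=23
Click 3 (4,5) count=2: revealed 1 new [(4,5)] -> total=24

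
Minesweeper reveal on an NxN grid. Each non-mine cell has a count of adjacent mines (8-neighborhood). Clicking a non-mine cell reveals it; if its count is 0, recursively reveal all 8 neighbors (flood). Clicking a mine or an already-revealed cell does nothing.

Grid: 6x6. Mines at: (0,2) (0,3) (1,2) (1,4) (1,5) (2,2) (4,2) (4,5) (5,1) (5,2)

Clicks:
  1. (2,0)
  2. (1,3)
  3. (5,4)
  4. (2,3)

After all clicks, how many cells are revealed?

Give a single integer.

Click 1 (2,0) count=0: revealed 10 new [(0,0) (0,1) (1,0) (1,1) (2,0) (2,1) (3,0) (3,1) (4,0) (4,1)] -> total=10
Click 2 (1,3) count=5: revealed 1 new [(1,3)] -> total=11
Click 3 (5,4) count=1: revealed 1 new [(5,4)] -> total=12
Click 4 (2,3) count=3: revealed 1 new [(2,3)] -> total=13

Answer: 13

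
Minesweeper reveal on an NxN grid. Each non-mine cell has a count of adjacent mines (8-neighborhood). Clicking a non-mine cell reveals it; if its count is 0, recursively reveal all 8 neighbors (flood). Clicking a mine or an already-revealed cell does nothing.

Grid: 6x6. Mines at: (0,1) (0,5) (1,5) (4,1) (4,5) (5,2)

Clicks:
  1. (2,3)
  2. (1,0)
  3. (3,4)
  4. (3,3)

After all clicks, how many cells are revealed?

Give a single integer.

Answer: 21

Derivation:
Click 1 (2,3) count=0: revealed 21 new [(0,2) (0,3) (0,4) (1,0) (1,1) (1,2) (1,3) (1,4) (2,0) (2,1) (2,2) (2,3) (2,4) (3,0) (3,1) (3,2) (3,3) (3,4) (4,2) (4,3) (4,4)] -> total=21
Click 2 (1,0) count=1: revealed 0 new [(none)] -> total=21
Click 3 (3,4) count=1: revealed 0 new [(none)] -> total=21
Click 4 (3,3) count=0: revealed 0 new [(none)] -> total=21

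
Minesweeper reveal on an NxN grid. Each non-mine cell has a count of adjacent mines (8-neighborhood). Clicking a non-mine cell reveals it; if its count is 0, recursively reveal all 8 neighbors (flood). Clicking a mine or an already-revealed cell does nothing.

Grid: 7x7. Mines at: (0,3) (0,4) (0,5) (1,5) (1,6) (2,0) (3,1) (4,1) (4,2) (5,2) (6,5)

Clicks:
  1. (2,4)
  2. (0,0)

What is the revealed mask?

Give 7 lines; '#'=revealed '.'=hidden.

Click 1 (2,4) count=1: revealed 1 new [(2,4)] -> total=1
Click 2 (0,0) count=0: revealed 6 new [(0,0) (0,1) (0,2) (1,0) (1,1) (1,2)] -> total=7

Answer: ###....
###....
....#..
.......
.......
.......
.......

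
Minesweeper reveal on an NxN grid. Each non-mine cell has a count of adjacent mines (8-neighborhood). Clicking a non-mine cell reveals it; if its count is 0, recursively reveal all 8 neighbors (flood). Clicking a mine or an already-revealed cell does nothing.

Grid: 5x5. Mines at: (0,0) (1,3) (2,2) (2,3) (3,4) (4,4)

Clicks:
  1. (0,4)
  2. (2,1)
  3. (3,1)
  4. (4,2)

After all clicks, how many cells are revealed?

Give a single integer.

Answer: 13

Derivation:
Click 1 (0,4) count=1: revealed 1 new [(0,4)] -> total=1
Click 2 (2,1) count=1: revealed 1 new [(2,1)] -> total=2
Click 3 (3,1) count=1: revealed 1 new [(3,1)] -> total=3
Click 4 (4,2) count=0: revealed 10 new [(1,0) (1,1) (2,0) (3,0) (3,2) (3,3) (4,0) (4,1) (4,2) (4,3)] -> total=13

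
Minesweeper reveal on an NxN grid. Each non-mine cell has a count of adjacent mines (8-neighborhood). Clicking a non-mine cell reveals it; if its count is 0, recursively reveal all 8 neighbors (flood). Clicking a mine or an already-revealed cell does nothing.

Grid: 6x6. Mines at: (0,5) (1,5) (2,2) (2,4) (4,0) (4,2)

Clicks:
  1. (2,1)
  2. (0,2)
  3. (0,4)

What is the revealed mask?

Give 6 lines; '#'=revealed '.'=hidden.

Click 1 (2,1) count=1: revealed 1 new [(2,1)] -> total=1
Click 2 (0,2) count=0: revealed 13 new [(0,0) (0,1) (0,2) (0,3) (0,4) (1,0) (1,1) (1,2) (1,3) (1,4) (2,0) (3,0) (3,1)] -> total=14
Click 3 (0,4) count=2: revealed 0 new [(none)] -> total=14

Answer: #####.
#####.
##....
##....
......
......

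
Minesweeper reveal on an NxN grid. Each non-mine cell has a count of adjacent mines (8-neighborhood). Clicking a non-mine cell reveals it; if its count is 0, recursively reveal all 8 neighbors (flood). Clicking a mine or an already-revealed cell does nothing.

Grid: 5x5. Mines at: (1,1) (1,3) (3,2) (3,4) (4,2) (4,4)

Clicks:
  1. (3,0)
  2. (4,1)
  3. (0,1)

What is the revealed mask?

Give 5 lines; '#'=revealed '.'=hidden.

Click 1 (3,0) count=0: revealed 6 new [(2,0) (2,1) (3,0) (3,1) (4,0) (4,1)] -> total=6
Click 2 (4,1) count=2: revealed 0 new [(none)] -> total=6
Click 3 (0,1) count=1: revealed 1 new [(0,1)] -> total=7

Answer: .#...
.....
##...
##...
##...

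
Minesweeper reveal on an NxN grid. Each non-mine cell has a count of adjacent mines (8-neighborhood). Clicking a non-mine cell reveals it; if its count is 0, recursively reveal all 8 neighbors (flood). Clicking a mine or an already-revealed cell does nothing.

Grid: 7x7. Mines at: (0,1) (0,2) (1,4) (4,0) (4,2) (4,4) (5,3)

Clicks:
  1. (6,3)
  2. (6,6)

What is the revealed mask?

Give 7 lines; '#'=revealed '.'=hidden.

Answer: .....##
.....##
.....##
.....##
.....##
....###
...####

Derivation:
Click 1 (6,3) count=1: revealed 1 new [(6,3)] -> total=1
Click 2 (6,6) count=0: revealed 16 new [(0,5) (0,6) (1,5) (1,6) (2,5) (2,6) (3,5) (3,6) (4,5) (4,6) (5,4) (5,5) (5,6) (6,4) (6,5) (6,6)] -> total=17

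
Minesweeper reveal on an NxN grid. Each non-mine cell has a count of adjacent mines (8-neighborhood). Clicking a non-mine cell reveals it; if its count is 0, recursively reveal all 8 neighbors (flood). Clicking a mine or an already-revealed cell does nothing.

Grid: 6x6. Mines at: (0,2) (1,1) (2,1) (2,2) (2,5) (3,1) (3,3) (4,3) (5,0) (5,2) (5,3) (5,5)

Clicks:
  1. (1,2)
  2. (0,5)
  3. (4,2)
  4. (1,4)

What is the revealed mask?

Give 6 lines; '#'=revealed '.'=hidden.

Answer: ...###
..####
......
......
..#...
......

Derivation:
Click 1 (1,2) count=4: revealed 1 new [(1,2)] -> total=1
Click 2 (0,5) count=0: revealed 6 new [(0,3) (0,4) (0,5) (1,3) (1,4) (1,5)] -> total=7
Click 3 (4,2) count=5: revealed 1 new [(4,2)] -> total=8
Click 4 (1,4) count=1: revealed 0 new [(none)] -> total=8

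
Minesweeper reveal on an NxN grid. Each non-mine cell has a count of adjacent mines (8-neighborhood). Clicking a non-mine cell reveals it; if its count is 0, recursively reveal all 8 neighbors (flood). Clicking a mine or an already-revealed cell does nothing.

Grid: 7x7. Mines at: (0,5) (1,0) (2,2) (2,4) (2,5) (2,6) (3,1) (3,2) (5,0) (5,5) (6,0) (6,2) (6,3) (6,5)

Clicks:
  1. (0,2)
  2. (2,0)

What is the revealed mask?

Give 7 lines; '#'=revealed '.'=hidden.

Answer: .####..
.####..
#......
.......
.......
.......
.......

Derivation:
Click 1 (0,2) count=0: revealed 8 new [(0,1) (0,2) (0,3) (0,4) (1,1) (1,2) (1,3) (1,4)] -> total=8
Click 2 (2,0) count=2: revealed 1 new [(2,0)] -> total=9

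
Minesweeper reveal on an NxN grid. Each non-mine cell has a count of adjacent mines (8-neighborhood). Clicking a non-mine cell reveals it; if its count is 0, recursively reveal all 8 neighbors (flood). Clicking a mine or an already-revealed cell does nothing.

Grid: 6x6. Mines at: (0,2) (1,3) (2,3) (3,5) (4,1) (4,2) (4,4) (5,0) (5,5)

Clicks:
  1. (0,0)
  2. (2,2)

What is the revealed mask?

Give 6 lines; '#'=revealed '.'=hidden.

Click 1 (0,0) count=0: revealed 11 new [(0,0) (0,1) (1,0) (1,1) (1,2) (2,0) (2,1) (2,2) (3,0) (3,1) (3,2)] -> total=11
Click 2 (2,2) count=2: revealed 0 new [(none)] -> total=11

Answer: ##....
###...
###...
###...
......
......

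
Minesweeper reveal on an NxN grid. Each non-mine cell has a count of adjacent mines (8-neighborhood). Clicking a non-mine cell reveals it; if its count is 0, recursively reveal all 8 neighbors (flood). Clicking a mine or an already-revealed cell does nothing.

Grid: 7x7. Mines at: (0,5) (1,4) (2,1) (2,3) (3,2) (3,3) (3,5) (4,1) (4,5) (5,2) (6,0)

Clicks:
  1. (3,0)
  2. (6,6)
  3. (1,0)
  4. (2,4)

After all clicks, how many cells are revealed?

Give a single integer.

Answer: 11

Derivation:
Click 1 (3,0) count=2: revealed 1 new [(3,0)] -> total=1
Click 2 (6,6) count=0: revealed 8 new [(5,3) (5,4) (5,5) (5,6) (6,3) (6,4) (6,5) (6,6)] -> total=9
Click 3 (1,0) count=1: revealed 1 new [(1,0)] -> total=10
Click 4 (2,4) count=4: revealed 1 new [(2,4)] -> total=11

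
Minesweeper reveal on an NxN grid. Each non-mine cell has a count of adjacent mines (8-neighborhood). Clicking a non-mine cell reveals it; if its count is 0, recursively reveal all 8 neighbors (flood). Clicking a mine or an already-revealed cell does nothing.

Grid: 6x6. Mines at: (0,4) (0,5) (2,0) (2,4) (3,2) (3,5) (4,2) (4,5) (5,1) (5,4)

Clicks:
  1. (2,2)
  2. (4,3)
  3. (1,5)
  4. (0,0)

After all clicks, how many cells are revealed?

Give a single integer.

Click 1 (2,2) count=1: revealed 1 new [(2,2)] -> total=1
Click 2 (4,3) count=3: revealed 1 new [(4,3)] -> total=2
Click 3 (1,5) count=3: revealed 1 new [(1,5)] -> total=3
Click 4 (0,0) count=0: revealed 10 new [(0,0) (0,1) (0,2) (0,3) (1,0) (1,1) (1,2) (1,3) (2,1) (2,3)] -> total=13

Answer: 13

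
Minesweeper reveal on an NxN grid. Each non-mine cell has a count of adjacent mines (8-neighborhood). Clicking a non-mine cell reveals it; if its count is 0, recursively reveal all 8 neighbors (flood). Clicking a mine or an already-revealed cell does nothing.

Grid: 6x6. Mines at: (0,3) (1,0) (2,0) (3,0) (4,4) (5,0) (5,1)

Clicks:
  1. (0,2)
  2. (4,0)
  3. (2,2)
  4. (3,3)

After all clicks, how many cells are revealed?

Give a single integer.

Answer: 22

Derivation:
Click 1 (0,2) count=1: revealed 1 new [(0,2)] -> total=1
Click 2 (4,0) count=3: revealed 1 new [(4,0)] -> total=2
Click 3 (2,2) count=0: revealed 20 new [(0,4) (0,5) (1,1) (1,2) (1,3) (1,4) (1,5) (2,1) (2,2) (2,3) (2,4) (2,5) (3,1) (3,2) (3,3) (3,4) (3,5) (4,1) (4,2) (4,3)] -> total=22
Click 4 (3,3) count=1: revealed 0 new [(none)] -> total=22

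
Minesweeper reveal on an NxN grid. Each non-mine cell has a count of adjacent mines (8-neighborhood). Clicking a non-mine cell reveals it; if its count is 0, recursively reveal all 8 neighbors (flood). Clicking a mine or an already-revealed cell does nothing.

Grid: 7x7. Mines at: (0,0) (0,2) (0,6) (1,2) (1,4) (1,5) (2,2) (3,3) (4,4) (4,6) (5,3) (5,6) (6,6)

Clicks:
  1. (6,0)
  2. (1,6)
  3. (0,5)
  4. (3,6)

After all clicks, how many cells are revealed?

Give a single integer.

Answer: 19

Derivation:
Click 1 (6,0) count=0: revealed 16 new [(1,0) (1,1) (2,0) (2,1) (3,0) (3,1) (3,2) (4,0) (4,1) (4,2) (5,0) (5,1) (5,2) (6,0) (6,1) (6,2)] -> total=16
Click 2 (1,6) count=2: revealed 1 new [(1,6)] -> total=17
Click 3 (0,5) count=3: revealed 1 new [(0,5)] -> total=18
Click 4 (3,6) count=1: revealed 1 new [(3,6)] -> total=19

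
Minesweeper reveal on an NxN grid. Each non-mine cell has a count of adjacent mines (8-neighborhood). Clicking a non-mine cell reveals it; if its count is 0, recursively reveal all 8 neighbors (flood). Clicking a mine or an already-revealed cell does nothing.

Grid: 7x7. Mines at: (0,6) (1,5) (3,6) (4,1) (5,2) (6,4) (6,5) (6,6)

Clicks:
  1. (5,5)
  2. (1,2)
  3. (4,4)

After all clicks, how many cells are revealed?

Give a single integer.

Answer: 29

Derivation:
Click 1 (5,5) count=3: revealed 1 new [(5,5)] -> total=1
Click 2 (1,2) count=0: revealed 28 new [(0,0) (0,1) (0,2) (0,3) (0,4) (1,0) (1,1) (1,2) (1,3) (1,4) (2,0) (2,1) (2,2) (2,3) (2,4) (2,5) (3,0) (3,1) (3,2) (3,3) (3,4) (3,5) (4,2) (4,3) (4,4) (4,5) (5,3) (5,4)] -> total=29
Click 3 (4,4) count=0: revealed 0 new [(none)] -> total=29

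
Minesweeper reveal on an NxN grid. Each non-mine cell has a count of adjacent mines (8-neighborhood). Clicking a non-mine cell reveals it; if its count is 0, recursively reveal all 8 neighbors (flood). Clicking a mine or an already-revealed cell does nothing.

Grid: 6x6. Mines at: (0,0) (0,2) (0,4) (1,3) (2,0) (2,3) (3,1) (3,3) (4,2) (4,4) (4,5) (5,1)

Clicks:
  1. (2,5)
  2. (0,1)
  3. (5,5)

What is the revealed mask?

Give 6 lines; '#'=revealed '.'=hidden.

Answer: .#....
....##
....##
....##
......
.....#

Derivation:
Click 1 (2,5) count=0: revealed 6 new [(1,4) (1,5) (2,4) (2,5) (3,4) (3,5)] -> total=6
Click 2 (0,1) count=2: revealed 1 new [(0,1)] -> total=7
Click 3 (5,5) count=2: revealed 1 new [(5,5)] -> total=8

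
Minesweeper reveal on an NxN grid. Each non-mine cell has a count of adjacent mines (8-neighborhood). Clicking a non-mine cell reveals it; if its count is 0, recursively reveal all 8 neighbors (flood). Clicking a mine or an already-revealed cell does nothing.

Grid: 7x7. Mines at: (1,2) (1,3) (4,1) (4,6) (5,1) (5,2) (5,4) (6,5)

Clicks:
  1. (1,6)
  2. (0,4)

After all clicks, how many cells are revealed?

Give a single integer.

Click 1 (1,6) count=0: revealed 20 new [(0,4) (0,5) (0,6) (1,4) (1,5) (1,6) (2,2) (2,3) (2,4) (2,5) (2,6) (3,2) (3,3) (3,4) (3,5) (3,6) (4,2) (4,3) (4,4) (4,5)] -> total=20
Click 2 (0,4) count=1: revealed 0 new [(none)] -> total=20

Answer: 20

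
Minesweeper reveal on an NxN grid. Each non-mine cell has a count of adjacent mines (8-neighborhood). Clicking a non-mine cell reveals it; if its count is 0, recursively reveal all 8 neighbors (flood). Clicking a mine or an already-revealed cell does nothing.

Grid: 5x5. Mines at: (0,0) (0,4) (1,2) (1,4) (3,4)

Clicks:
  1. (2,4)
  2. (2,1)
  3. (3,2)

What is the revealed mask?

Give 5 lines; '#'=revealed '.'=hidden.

Answer: .....
##...
#####
####.
####.

Derivation:
Click 1 (2,4) count=2: revealed 1 new [(2,4)] -> total=1
Click 2 (2,1) count=1: revealed 1 new [(2,1)] -> total=2
Click 3 (3,2) count=0: revealed 13 new [(1,0) (1,1) (2,0) (2,2) (2,3) (3,0) (3,1) (3,2) (3,3) (4,0) (4,1) (4,2) (4,3)] -> total=15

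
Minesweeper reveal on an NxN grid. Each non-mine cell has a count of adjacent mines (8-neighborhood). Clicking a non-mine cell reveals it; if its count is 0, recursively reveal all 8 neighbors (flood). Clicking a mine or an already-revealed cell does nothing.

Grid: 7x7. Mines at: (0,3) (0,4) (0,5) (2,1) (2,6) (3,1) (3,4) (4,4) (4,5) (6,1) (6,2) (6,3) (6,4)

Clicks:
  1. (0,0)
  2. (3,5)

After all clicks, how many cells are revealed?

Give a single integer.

Click 1 (0,0) count=0: revealed 6 new [(0,0) (0,1) (0,2) (1,0) (1,1) (1,2)] -> total=6
Click 2 (3,5) count=4: revealed 1 new [(3,5)] -> total=7

Answer: 7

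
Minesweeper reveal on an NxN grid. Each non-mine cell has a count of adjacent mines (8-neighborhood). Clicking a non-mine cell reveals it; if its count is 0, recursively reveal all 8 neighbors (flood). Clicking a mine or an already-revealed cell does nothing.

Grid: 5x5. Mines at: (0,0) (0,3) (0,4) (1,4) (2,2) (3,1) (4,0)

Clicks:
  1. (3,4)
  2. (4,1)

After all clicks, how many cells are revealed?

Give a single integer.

Answer: 9

Derivation:
Click 1 (3,4) count=0: revealed 8 new [(2,3) (2,4) (3,2) (3,3) (3,4) (4,2) (4,3) (4,4)] -> total=8
Click 2 (4,1) count=2: revealed 1 new [(4,1)] -> total=9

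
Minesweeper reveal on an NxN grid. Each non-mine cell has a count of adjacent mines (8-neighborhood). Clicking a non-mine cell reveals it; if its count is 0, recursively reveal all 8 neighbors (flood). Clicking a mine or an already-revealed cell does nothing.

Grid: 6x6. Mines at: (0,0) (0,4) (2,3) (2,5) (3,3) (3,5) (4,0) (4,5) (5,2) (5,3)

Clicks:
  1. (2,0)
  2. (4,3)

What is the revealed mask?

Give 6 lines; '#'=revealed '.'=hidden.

Answer: ......
###...
###...
###...
...#..
......

Derivation:
Click 1 (2,0) count=0: revealed 9 new [(1,0) (1,1) (1,2) (2,0) (2,1) (2,2) (3,0) (3,1) (3,2)] -> total=9
Click 2 (4,3) count=3: revealed 1 new [(4,3)] -> total=10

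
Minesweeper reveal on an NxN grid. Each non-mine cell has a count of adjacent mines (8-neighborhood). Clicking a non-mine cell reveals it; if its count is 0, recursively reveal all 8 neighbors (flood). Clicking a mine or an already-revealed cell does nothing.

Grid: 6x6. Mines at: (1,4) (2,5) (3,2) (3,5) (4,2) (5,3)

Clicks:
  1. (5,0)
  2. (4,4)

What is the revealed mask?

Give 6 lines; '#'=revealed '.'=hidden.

Click 1 (5,0) count=0: revealed 18 new [(0,0) (0,1) (0,2) (0,3) (1,0) (1,1) (1,2) (1,3) (2,0) (2,1) (2,2) (2,3) (3,0) (3,1) (4,0) (4,1) (5,0) (5,1)] -> total=18
Click 2 (4,4) count=2: revealed 1 new [(4,4)] -> total=19

Answer: ####..
####..
####..
##....
##..#.
##....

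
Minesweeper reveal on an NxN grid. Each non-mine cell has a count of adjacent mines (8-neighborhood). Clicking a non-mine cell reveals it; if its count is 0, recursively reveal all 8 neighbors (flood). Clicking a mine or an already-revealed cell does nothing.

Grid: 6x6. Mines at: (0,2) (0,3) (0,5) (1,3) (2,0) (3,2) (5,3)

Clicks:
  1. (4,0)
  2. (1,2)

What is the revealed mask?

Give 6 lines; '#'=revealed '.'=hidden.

Click 1 (4,0) count=0: revealed 8 new [(3,0) (3,1) (4,0) (4,1) (4,2) (5,0) (5,1) (5,2)] -> total=8
Click 2 (1,2) count=3: revealed 1 new [(1,2)] -> total=9

Answer: ......
..#...
......
##....
###...
###...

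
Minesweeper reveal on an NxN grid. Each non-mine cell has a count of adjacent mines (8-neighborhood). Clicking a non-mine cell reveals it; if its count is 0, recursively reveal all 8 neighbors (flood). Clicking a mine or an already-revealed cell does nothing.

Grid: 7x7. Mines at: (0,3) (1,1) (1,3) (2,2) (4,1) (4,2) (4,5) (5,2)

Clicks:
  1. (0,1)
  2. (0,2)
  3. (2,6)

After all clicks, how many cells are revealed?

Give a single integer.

Answer: 14

Derivation:
Click 1 (0,1) count=1: revealed 1 new [(0,1)] -> total=1
Click 2 (0,2) count=3: revealed 1 new [(0,2)] -> total=2
Click 3 (2,6) count=0: revealed 12 new [(0,4) (0,5) (0,6) (1,4) (1,5) (1,6) (2,4) (2,5) (2,6) (3,4) (3,5) (3,6)] -> total=14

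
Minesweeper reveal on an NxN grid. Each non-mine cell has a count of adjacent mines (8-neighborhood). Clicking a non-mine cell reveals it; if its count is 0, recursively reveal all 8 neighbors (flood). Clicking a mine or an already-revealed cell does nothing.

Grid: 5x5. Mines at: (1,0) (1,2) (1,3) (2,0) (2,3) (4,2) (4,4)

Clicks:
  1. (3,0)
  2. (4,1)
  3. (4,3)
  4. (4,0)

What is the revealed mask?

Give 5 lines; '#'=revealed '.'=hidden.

Answer: .....
.....
.....
##...
##.#.

Derivation:
Click 1 (3,0) count=1: revealed 1 new [(3,0)] -> total=1
Click 2 (4,1) count=1: revealed 1 new [(4,1)] -> total=2
Click 3 (4,3) count=2: revealed 1 new [(4,3)] -> total=3
Click 4 (4,0) count=0: revealed 2 new [(3,1) (4,0)] -> total=5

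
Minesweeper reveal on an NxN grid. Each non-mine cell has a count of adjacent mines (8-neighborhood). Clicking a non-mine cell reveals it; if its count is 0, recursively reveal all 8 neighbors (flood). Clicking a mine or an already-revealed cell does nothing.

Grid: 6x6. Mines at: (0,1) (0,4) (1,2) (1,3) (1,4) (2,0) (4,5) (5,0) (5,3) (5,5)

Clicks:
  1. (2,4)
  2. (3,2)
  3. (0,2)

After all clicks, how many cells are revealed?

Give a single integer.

Click 1 (2,4) count=2: revealed 1 new [(2,4)] -> total=1
Click 2 (3,2) count=0: revealed 11 new [(2,1) (2,2) (2,3) (3,1) (3,2) (3,3) (3,4) (4,1) (4,2) (4,3) (4,4)] -> total=12
Click 3 (0,2) count=3: revealed 1 new [(0,2)] -> total=13

Answer: 13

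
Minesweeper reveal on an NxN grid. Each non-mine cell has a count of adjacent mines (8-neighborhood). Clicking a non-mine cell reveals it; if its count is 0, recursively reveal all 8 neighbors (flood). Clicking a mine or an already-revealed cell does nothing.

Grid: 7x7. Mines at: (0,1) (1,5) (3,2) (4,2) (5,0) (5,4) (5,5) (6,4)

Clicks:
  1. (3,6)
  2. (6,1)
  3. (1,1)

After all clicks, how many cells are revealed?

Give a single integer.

Click 1 (3,6) count=0: revealed 12 new [(2,3) (2,4) (2,5) (2,6) (3,3) (3,4) (3,5) (3,6) (4,3) (4,4) (4,5) (4,6)] -> total=12
Click 2 (6,1) count=1: revealed 1 new [(6,1)] -> total=13
Click 3 (1,1) count=1: revealed 1 new [(1,1)] -> total=14

Answer: 14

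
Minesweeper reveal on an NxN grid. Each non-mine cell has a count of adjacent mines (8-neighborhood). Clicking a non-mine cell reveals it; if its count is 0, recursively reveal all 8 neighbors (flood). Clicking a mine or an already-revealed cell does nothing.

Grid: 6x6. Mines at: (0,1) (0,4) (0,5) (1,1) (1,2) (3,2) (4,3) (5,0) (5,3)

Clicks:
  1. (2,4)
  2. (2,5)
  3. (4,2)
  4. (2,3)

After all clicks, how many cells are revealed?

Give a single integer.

Answer: 14

Derivation:
Click 1 (2,4) count=0: revealed 13 new [(1,3) (1,4) (1,5) (2,3) (2,4) (2,5) (3,3) (3,4) (3,5) (4,4) (4,5) (5,4) (5,5)] -> total=13
Click 2 (2,5) count=0: revealed 0 new [(none)] -> total=13
Click 3 (4,2) count=3: revealed 1 new [(4,2)] -> total=14
Click 4 (2,3) count=2: revealed 0 new [(none)] -> total=14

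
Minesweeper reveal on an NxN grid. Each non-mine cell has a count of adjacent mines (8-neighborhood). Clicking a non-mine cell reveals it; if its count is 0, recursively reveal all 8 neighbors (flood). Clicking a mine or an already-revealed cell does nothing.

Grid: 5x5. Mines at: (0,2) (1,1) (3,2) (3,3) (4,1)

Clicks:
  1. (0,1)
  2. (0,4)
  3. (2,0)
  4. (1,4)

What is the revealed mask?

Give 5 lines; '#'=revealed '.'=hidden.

Click 1 (0,1) count=2: revealed 1 new [(0,1)] -> total=1
Click 2 (0,4) count=0: revealed 6 new [(0,3) (0,4) (1,3) (1,4) (2,3) (2,4)] -> total=7
Click 3 (2,0) count=1: revealed 1 new [(2,0)] -> total=8
Click 4 (1,4) count=0: revealed 0 new [(none)] -> total=8

Answer: .#.##
...##
#..##
.....
.....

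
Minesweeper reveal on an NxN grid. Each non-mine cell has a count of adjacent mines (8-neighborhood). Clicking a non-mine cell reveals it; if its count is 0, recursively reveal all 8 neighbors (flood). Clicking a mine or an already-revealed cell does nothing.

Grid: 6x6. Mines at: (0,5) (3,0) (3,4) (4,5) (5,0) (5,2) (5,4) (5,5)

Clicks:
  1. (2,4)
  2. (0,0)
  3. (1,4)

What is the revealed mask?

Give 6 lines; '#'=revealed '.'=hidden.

Answer: #####.
#####.
#####.
.###..
.###..
......

Derivation:
Click 1 (2,4) count=1: revealed 1 new [(2,4)] -> total=1
Click 2 (0,0) count=0: revealed 20 new [(0,0) (0,1) (0,2) (0,3) (0,4) (1,0) (1,1) (1,2) (1,3) (1,4) (2,0) (2,1) (2,2) (2,3) (3,1) (3,2) (3,3) (4,1) (4,2) (4,3)] -> total=21
Click 3 (1,4) count=1: revealed 0 new [(none)] -> total=21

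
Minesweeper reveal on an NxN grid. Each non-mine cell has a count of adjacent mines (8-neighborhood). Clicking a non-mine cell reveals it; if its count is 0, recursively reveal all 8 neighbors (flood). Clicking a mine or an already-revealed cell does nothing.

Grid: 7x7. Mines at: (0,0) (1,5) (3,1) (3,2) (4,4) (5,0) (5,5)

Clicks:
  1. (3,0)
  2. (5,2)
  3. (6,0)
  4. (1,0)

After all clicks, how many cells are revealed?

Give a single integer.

Click 1 (3,0) count=1: revealed 1 new [(3,0)] -> total=1
Click 2 (5,2) count=0: revealed 11 new [(4,1) (4,2) (4,3) (5,1) (5,2) (5,3) (5,4) (6,1) (6,2) (6,3) (6,4)] -> total=12
Click 3 (6,0) count=1: revealed 1 new [(6,0)] -> total=13
Click 4 (1,0) count=1: revealed 1 new [(1,0)] -> total=14

Answer: 14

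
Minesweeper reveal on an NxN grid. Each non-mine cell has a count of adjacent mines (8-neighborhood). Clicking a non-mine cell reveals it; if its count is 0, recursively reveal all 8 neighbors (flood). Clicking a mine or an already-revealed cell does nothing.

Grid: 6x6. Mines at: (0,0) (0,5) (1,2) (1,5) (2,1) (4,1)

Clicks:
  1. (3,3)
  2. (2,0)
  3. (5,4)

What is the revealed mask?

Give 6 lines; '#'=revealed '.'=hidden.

Answer: ......
......
#.####
..####
..####
..####

Derivation:
Click 1 (3,3) count=0: revealed 16 new [(2,2) (2,3) (2,4) (2,5) (3,2) (3,3) (3,4) (3,5) (4,2) (4,3) (4,4) (4,5) (5,2) (5,3) (5,4) (5,5)] -> total=16
Click 2 (2,0) count=1: revealed 1 new [(2,0)] -> total=17
Click 3 (5,4) count=0: revealed 0 new [(none)] -> total=17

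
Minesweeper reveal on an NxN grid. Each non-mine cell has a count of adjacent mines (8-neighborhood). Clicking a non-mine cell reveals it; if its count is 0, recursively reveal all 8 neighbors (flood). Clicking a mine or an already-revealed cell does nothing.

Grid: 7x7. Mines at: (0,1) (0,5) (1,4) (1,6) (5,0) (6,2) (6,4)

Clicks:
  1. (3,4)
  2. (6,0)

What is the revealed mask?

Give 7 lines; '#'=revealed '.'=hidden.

Click 1 (3,4) count=0: revealed 33 new [(1,0) (1,1) (1,2) (1,3) (2,0) (2,1) (2,2) (2,3) (2,4) (2,5) (2,6) (3,0) (3,1) (3,2) (3,3) (3,4) (3,5) (3,6) (4,0) (4,1) (4,2) (4,3) (4,4) (4,5) (4,6) (5,1) (5,2) (5,3) (5,4) (5,5) (5,6) (6,5) (6,6)] -> total=33
Click 2 (6,0) count=1: revealed 1 new [(6,0)] -> total=34

Answer: .......
####...
#######
#######
#######
.######
#....##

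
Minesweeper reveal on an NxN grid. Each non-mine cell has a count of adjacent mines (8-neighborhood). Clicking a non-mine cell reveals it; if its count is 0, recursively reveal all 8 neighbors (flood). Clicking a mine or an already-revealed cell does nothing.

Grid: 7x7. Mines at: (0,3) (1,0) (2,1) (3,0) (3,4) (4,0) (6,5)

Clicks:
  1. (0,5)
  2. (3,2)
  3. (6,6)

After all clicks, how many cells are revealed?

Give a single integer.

Answer: 17

Derivation:
Click 1 (0,5) count=0: revealed 15 new [(0,4) (0,5) (0,6) (1,4) (1,5) (1,6) (2,4) (2,5) (2,6) (3,5) (3,6) (4,5) (4,6) (5,5) (5,6)] -> total=15
Click 2 (3,2) count=1: revealed 1 new [(3,2)] -> total=16
Click 3 (6,6) count=1: revealed 1 new [(6,6)] -> total=17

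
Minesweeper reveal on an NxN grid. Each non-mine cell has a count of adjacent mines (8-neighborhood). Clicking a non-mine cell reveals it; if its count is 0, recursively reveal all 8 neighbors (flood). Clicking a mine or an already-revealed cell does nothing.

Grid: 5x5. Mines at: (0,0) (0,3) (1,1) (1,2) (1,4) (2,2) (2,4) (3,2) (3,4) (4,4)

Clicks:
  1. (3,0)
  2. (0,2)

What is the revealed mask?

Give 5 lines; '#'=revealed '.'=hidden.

Answer: ..#..
.....
##...
##...
##...

Derivation:
Click 1 (3,0) count=0: revealed 6 new [(2,0) (2,1) (3,0) (3,1) (4,0) (4,1)] -> total=6
Click 2 (0,2) count=3: revealed 1 new [(0,2)] -> total=7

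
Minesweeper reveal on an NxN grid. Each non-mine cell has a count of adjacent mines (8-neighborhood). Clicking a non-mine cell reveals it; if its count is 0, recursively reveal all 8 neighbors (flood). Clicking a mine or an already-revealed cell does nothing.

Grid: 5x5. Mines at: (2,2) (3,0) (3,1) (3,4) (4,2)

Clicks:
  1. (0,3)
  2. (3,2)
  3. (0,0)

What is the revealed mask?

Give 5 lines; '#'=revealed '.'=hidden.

Click 1 (0,3) count=0: revealed 14 new [(0,0) (0,1) (0,2) (0,3) (0,4) (1,0) (1,1) (1,2) (1,3) (1,4) (2,0) (2,1) (2,3) (2,4)] -> total=14
Click 2 (3,2) count=3: revealed 1 new [(3,2)] -> total=15
Click 3 (0,0) count=0: revealed 0 new [(none)] -> total=15

Answer: #####
#####
##.##
..#..
.....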